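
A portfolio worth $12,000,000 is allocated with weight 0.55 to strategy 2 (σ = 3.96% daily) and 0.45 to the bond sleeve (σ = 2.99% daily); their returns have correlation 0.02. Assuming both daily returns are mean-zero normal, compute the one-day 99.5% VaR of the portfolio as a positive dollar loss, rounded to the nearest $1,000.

$798,000

σ_p² = 0.55²·3.96² + 0.45²·2.99² + 2·0.02·0.55·0.45·3.96·2.99 = 6.6713 (%²).
σ_p = √6.6713 = 2.583%.
At 99.5%, z = 2.576.
VaR = 2.576 × 2.583% = 6.654%; on $12,000,000 that is $798,480.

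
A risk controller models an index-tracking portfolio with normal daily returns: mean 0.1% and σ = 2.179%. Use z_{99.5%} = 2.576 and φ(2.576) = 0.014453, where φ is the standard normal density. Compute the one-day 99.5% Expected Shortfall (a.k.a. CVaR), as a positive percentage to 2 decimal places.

Tail multiplier: φ(z)/(1−α) = 0.014453 / 0.005 = 2.891.
ES = −(0.1%) + 2.179% × 2.891 = 6.199%.

6.20%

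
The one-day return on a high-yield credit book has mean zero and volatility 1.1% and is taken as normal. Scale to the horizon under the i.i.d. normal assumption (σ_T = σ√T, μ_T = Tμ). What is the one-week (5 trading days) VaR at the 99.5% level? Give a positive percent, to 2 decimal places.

At 99.5%, z = 2.576.
σ_{5d} = 1.1% × √5 = 2.460%.
VaR = 2.576 × 2.460% = 6.337%.

6.34%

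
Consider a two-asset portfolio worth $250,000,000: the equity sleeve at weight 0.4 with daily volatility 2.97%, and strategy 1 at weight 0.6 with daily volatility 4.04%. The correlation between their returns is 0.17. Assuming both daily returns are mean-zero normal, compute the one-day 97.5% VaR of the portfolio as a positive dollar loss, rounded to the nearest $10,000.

$14,090,000

σ_p² = 0.4²·2.97² + 0.6²·4.04² + 2·0.17·0.4·0.6·2.97·4.04 = 8.2662 (%²).
σ_p = √8.2662 = 2.875%.
At 97.5%, z = 1.960.
VaR = 1.960 × 2.875% = 5.635%; on $250,000,000 that is $14,087,500.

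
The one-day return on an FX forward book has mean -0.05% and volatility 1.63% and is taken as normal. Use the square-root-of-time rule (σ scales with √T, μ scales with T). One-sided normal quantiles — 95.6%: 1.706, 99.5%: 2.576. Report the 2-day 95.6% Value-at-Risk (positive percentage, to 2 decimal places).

4.03%

σ_{2d} = 1.63% × √2 = 2.305%; μ_{2d} = 2 × -0.05% = -0.100%.
VaR = −(-0.100%) + 1.706 × 2.305% = 4.032%.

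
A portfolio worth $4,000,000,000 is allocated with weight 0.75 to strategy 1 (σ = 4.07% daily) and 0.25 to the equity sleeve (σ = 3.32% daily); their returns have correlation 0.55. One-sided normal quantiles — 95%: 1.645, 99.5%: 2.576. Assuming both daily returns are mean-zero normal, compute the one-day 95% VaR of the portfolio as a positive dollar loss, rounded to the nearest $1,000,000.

$235,000,000

σ_p² = 0.75²·4.07² + 0.25²·3.32² + 2·0.55·0.75·0.25·4.07·3.32 = 12.7936 (%²).
σ_p = √12.7936 = 3.577%.
VaR = 1.645 × 3.577% = 5.884%; on $4,000,000,000 that is $235,360,000.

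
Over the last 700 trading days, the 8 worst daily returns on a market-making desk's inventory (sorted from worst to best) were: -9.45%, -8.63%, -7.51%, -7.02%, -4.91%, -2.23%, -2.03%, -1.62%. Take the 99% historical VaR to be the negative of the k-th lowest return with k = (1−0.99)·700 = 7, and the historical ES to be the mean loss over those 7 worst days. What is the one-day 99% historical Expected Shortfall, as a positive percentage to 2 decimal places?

5.97%

The 7 worst returns sum to -41.78%.
ES = −(-41.78%) / 7 = 5.9685…% ≈ 5.97%.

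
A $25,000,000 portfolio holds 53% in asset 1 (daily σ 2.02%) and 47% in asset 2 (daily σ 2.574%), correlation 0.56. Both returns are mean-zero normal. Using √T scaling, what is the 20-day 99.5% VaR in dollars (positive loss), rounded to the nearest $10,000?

$5,800,000

σ_p = √(0.53²·2.02² + 0.47²·2.574² + 2·0.56·0.53·0.47·2.02·2.574) = 2.015%.
σ_{20d} = 2.015% × √20 = 9.011%.
z(99.5%) = 2.576.
VaR = 2.576 × 9.011% = 23.212%; on $25,000,000 that is $5,803,000.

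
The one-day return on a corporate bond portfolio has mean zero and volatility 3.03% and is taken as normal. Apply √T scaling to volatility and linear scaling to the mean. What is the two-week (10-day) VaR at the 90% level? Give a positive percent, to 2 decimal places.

At 90%, z = 1.282.
σ_{10d} = 3.03% × √10 = 9.582%.
VaR = 1.282 × 9.582% = 12.284%.

12.28%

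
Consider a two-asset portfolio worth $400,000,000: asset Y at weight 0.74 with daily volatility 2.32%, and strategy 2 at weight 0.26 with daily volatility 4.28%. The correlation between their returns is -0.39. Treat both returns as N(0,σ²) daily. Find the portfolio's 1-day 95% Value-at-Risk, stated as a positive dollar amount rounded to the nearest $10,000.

σ_p² = 0.74²·2.32² + 0.26²·4.28² + 2·-0.39·0.74·0.26·2.32·4.28 = 2.6956 (%²).
σ_p = √2.6956 = 1.642%.
At 95%, z = 1.645.
VaR = 1.645 × 1.642% = 2.701%; on $400,000,000 that is $10,804,000.

$10,800,000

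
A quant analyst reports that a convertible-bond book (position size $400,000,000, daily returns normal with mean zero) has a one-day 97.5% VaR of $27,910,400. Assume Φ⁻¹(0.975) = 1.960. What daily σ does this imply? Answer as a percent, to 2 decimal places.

3.56%

VaR as a fraction: $27,910,400 / $400,000,000 = 6.978%.
σ = VaR / z = 6.978% / 1.960 = 3.560%.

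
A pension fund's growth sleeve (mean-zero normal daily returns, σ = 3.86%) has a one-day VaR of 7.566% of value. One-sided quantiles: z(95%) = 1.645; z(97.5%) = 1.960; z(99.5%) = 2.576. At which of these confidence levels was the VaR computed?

97.5%

Implied z = VaR/σ = 7.566 / 3.86 = 1.960.
This matches z(97.5%) = 1.960.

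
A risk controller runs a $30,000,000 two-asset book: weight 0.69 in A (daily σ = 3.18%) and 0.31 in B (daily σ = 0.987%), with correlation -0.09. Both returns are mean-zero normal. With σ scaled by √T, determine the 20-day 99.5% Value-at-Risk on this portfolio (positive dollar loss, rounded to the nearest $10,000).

$7,560,000

σ_p = √(0.69²·3.18² + 0.31²·0.987² + 2·-0.09·0.69·0.31·3.18·0.987) = 2.188%.
σ_{20d} = 2.188% × √20 = 9.785%.
z(99.5%) = 2.576.
VaR = 2.576 × 9.785% = 25.206%; on $30,000,000 that is $7,561,800.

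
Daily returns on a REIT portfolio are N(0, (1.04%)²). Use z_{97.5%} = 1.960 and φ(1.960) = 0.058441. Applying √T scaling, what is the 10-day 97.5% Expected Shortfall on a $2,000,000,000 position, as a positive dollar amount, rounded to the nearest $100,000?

σ_{10d} = 1.04% × √10 = 3.289%.
ES multiplier = φ(z)/(1−α) = 0.058441/0.025 = 2.338.
ES = 3.289% × 2.338 = 7.690%; on $2,000,000,000: $153,800,000.

$153,800,000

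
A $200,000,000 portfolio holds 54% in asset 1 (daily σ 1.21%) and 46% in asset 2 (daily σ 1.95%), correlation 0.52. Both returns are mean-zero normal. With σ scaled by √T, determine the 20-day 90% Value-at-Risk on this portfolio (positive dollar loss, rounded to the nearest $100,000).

$15,600,000

σ_p = √(0.54²·1.21² + 0.46²·1.95² + 2·0.52·0.54·0.46·1.21·1.95) = 1.357%.
σ_{20d} = 1.357% × √20 = 6.069%.
z(90%) = 1.282.
VaR = 1.282 × 6.069% = 7.780%; on $200,000,000 that is $15,560,000.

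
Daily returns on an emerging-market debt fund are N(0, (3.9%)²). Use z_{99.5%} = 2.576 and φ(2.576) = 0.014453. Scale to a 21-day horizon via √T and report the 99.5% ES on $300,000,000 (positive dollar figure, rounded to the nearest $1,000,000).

σ_{21d} = 3.9% × √21 = 17.872%.
ES multiplier = φ(z)/(1−α) = 0.014453/0.005 = 2.891.
ES = 17.872% × 2.891 = 51.668%; on $300,000,000: $155,004,000.

$155,000,000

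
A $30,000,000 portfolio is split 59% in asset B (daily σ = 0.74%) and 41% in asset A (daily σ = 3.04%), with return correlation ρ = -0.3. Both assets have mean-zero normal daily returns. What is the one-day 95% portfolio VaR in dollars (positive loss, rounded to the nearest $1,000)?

σ_p² = 0.59²·0.74² + 0.41²·3.04² + 2·-0.3·0.59·0.41·0.74·3.04 = 1.4176 (%²).
σ_p = √1.4176 = 1.191%.
At 95%, z = 1.645.
VaR = 1.645 × 1.191% = 1.959%; on $30,000,000 that is $587,700.

$588,000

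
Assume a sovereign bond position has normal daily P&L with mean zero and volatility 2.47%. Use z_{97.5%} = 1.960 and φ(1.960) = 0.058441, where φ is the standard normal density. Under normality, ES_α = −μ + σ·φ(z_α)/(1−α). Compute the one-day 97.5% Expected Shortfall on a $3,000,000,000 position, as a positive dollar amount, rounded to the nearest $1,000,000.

Tail multiplier: φ(z)/(1−α) = 0.058441 / 0.025 = 2.338.
ES = 2.47% × 2.338 = 5.775%.
On $3,000,000,000: 0.05775 × $3,000,000,000 = $173,250,000.

$173,000,000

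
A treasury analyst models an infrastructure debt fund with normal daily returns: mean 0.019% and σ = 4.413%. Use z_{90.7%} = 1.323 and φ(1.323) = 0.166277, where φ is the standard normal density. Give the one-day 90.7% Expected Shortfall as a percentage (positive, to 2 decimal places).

Tail multiplier: φ(z)/(1−α) = 0.166277 / 0.093 = 1.788.
ES = −(0.019%) + 4.413% × 1.788 = 7.871%.

7.87%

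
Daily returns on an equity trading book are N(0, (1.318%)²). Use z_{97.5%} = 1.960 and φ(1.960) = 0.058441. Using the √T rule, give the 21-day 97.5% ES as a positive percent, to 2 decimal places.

14.12%

σ_{21d} = 1.318% × √21 = 6.040%.
ES multiplier = φ(z)/(1−α) = 0.058441/0.025 = 2.338.
ES = 6.040% × 2.338 = 14.122%.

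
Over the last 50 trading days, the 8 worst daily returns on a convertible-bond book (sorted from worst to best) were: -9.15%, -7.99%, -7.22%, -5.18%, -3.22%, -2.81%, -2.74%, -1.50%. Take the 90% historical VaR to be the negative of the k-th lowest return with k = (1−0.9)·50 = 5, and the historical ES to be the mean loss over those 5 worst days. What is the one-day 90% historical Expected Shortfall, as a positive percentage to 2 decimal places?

6.55%

The 5 worst returns sum to -32.76%.
ES = −(-32.76%) / 5 = 6.552% ≈ 6.55%.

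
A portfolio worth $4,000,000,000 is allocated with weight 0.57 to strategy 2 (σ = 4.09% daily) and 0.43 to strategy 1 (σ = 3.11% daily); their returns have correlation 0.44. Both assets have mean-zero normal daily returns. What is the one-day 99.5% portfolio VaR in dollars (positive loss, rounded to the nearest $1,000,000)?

$325,000,000

σ_p² = 0.57²·4.09² + 0.43²·3.11² + 2·0.44·0.57·0.43·4.09·3.11 = 9.9669 (%²).
σ_p = √9.9669 = 3.157%.
At 99.5%, z = 2.576.
VaR = 2.576 × 3.157% = 8.132%; on $4,000,000,000 that is $325,280,000.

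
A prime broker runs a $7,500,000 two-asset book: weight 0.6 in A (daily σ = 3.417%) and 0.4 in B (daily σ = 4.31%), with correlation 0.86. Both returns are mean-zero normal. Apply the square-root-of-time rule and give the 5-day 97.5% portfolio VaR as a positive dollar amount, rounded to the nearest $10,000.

$1,200,000

σ_p = √(0.6²·3.417² + 0.4²·4.31² + 2·0.86·0.6·0.4·3.417·4.31) = 3.641%.
σ_{5d} = 3.641% × √5 = 8.142%.
z(97.5%) = 1.960.
VaR = 1.960 × 8.142% = 15.958%; on $7,500,000 that is $1,196,850.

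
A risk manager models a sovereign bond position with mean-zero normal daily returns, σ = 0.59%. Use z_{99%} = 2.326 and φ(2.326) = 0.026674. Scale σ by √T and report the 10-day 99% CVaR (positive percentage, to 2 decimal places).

4.98%

σ_{10d} = 0.59% × √10 = 1.866%.
ES multiplier = φ(z)/(1−α) = 0.026674/0.01 = 2.667.
ES = 1.866% × 2.667 = 4.977%.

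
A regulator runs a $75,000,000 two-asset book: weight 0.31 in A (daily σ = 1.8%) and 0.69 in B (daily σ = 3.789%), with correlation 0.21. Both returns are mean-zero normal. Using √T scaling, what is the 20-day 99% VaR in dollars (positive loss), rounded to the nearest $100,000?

σ_p = √(0.31²·1.8² + 0.69²·3.789² + 2·0.21·0.31·0.69·1.8·3.789) = 2.786%.
σ_{20d} = 2.786% × √20 = 12.459%.
z(99%) = 2.326.
VaR = 2.326 × 12.459% = 28.980%; on $75,000,000 that is $21,735,000.

$21,700,000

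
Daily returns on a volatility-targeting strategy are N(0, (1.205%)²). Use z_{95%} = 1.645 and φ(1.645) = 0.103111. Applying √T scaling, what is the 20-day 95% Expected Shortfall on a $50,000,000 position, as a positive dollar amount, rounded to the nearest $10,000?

$5,560,000

σ_{20d} = 1.205% × √20 = 5.389%.
ES multiplier = φ(z)/(1−α) = 0.103111/0.05 = 2.062.
ES = 5.389% × 2.062 = 11.112%; on $50,000,000: $5,556,000.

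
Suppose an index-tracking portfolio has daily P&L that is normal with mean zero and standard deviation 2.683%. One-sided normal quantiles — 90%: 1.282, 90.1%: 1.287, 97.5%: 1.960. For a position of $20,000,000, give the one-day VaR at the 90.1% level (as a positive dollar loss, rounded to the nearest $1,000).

$691,000

VaR = z·σ = 1.287 × 2.683% = 3.453%.
On $20,000,000: 0.03453 × $20,000,000 = $690,600.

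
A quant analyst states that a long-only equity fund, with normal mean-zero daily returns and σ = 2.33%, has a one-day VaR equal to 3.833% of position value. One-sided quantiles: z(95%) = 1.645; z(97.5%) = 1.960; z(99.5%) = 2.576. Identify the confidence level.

95%

Implied z = VaR/σ = 3.833 / 2.33 = 1.645.
This matches z(95%) = 1.645.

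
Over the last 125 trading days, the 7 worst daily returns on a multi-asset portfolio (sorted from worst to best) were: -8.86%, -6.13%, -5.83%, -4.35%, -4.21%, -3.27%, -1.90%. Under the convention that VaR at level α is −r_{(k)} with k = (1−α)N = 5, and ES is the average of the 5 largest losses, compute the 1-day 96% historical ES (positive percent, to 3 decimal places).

The 5 worst returns sum to -29.38%.
ES = −(-29.38%) / 5 = 5.876%.

5.876%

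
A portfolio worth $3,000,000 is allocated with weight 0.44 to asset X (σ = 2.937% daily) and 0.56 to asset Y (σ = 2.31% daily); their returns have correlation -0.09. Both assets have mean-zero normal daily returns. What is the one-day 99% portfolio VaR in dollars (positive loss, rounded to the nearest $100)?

σ_p² = 0.44²·2.937² + 0.56²·2.31² + 2·-0.09·0.44·0.56·2.937·2.31 = 3.0425 (%²).
σ_p = √3.0425 = 1.744%.
At 99%, z = 2.326.
VaR = 2.326 × 1.744% = 4.057%; on $3,000,000 that is $121,710.

$121,700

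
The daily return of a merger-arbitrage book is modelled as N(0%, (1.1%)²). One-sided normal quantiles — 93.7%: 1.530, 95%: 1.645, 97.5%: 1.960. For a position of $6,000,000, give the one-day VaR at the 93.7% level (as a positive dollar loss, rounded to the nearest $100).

VaR = z·σ = 1.530 × 1.1% = 1.683%.
On $6,000,000: 0.01683 × $6,000,000 = $100,980.

$101,000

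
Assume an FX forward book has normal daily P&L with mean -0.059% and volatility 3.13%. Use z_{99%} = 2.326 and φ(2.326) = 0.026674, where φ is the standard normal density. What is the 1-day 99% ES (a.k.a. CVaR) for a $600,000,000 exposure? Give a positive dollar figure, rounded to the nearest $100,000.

Tail multiplier: φ(z)/(1−α) = 0.026674 / 0.01 = 2.667.
ES = −(-0.059%) + 3.13% × 2.667 = 8.407%.
On $600,000,000: 0.08407 × $600,000,000 = $50,442,000.

$50,400,000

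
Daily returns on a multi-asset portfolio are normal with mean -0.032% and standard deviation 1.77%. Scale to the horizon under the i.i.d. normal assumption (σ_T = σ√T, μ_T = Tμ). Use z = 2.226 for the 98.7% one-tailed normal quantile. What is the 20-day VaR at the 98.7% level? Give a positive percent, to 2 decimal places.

18.26%

σ_{20d} = 1.77% × √20 = 7.916%; μ_{20d} = 20 × -0.032% = -0.640%.
VaR = −(-0.640%) + 2.226 × 7.916% = 18.261%.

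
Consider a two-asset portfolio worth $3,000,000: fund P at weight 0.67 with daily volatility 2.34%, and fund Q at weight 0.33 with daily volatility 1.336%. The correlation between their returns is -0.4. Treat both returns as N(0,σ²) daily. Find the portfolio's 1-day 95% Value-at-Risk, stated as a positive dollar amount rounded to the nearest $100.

$71,500

σ_p² = 0.67²·2.34² + 0.33²·1.336² + 2·-0.4·0.67·0.33·2.34·1.336 = 2.0994 (%²).
σ_p = √2.0994 = 1.449%.
At 95%, z = 1.645.
VaR = 1.645 × 1.449% = 2.384%; on $3,000,000 that is $71,520.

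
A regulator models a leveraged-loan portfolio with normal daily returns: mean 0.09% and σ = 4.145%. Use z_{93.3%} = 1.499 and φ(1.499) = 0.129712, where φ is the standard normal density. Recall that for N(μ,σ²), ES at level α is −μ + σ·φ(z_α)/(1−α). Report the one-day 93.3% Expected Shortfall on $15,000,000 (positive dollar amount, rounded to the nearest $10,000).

Tail multiplier: φ(z)/(1−α) = 0.129712 / 0.067 = 1.936.
ES = −(0.09%) + 4.145% × 1.936 = 7.935%.
On $15,000,000: 0.07935 × $15,000,000 = $1,190,250.

$1,190,000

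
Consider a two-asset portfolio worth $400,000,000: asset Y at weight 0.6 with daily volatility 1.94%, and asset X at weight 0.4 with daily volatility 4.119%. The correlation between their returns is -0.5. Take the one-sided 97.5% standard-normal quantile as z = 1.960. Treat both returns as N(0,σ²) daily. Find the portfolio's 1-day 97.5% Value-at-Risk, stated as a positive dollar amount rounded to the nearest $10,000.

$11,500,000

σ_p² = 0.6²·1.94² + 0.4²·4.119² + 2·-0.5·0.6·0.4·1.94·4.119 = 2.1517 (%²).
σ_p = √2.1517 = 1.467%.
VaR = 1.960 × 1.467% = 2.875%; on $400,000,000 that is $11,500,000.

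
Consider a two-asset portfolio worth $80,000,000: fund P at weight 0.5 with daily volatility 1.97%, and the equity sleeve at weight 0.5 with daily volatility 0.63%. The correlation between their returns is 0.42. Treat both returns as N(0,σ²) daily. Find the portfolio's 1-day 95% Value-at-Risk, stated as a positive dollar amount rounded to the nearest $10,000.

$1,520,000

σ_p² = 0.5²·1.97² + 0.5²·0.63² + 2·0.42·0.5·0.5·1.97·0.63 = 1.3301 (%²).
σ_p = √1.3301 = 1.153%.
At 95%, z = 1.645.
VaR = 1.645 × 1.153% = 1.897%; on $80,000,000 that is $1,517,600.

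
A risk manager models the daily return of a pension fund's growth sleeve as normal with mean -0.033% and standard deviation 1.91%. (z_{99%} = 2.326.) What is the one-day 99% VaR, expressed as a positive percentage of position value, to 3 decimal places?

VaR = −μ + z·σ = −(-0.033%) + 2.326 × 1.91% = 4.476%.

4.476%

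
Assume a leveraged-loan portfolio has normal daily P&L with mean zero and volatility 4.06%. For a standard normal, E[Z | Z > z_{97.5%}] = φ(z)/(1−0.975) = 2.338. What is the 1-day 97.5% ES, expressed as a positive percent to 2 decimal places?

ES = 4.06% × 2.338 = 9.492%.

9.49%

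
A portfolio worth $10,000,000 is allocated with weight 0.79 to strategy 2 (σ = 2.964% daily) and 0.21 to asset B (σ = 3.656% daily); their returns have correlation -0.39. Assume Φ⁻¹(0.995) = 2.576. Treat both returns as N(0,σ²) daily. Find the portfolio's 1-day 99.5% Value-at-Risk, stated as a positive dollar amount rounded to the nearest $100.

$556,700

σ_p² = 0.79²·2.964² + 0.21²·3.656² + 2·-0.39·0.79·0.21·2.964·3.656 = 4.6701 (%²).
σ_p = √4.6701 = 2.161%.
VaR = 2.576 × 2.161% = 5.567%; on $10,000,000 that is $556,700.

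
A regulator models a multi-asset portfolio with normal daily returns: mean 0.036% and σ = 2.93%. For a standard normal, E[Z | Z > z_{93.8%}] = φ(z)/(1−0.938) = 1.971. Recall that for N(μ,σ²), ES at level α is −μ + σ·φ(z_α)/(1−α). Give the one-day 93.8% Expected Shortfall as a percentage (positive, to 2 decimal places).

5.74%

ES = −(0.036%) + 2.93% × 1.971 = 5.739%.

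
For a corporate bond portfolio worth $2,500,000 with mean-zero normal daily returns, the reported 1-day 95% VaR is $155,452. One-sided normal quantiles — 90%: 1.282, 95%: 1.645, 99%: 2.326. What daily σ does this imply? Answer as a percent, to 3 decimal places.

3.780%

VaR as a fraction: $155,452 / $2,500,000 = 6.218%.
σ = VaR / z = 6.218% / 1.645 = 3.780%.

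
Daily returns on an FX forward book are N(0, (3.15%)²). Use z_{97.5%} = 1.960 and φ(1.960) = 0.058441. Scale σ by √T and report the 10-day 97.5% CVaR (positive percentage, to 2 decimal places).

23.29%

σ_{10d} = 3.15% × √10 = 9.961%.
ES multiplier = φ(z)/(1−α) = 0.058441/0.025 = 2.338.
ES = 9.961% × 2.338 = 23.289%.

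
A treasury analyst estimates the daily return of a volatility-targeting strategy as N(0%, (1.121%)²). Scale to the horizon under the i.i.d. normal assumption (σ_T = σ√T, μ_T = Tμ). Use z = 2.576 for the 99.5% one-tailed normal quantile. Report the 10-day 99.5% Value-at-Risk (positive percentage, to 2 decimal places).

σ_{10d} = 1.121% × √10 = 3.545%.
VaR = 2.576 × 3.545% = 9.132%.

9.13%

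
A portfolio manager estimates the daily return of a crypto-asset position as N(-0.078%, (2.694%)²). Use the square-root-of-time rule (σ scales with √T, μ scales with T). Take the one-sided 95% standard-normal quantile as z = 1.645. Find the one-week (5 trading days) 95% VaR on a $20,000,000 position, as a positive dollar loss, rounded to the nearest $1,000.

σ_{5d} = 2.694% × √5 = 6.024%; μ_{5d} = 5 × -0.078% = -0.390%.
VaR = −(-0.390%) + 1.645 × 6.024% = 10.299%.
On $20,000,000: 0.10299 × $20,000,000 = $2,059,800.

$2,060,000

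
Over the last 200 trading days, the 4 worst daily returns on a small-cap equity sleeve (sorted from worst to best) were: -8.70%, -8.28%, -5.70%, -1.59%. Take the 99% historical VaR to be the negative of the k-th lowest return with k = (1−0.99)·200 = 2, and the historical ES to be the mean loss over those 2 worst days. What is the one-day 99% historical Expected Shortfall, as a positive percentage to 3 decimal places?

8.490%

The 2 worst returns sum to -16.98%.
ES = −(-16.98%) / 2 = 8.49% ≈ 8.490%.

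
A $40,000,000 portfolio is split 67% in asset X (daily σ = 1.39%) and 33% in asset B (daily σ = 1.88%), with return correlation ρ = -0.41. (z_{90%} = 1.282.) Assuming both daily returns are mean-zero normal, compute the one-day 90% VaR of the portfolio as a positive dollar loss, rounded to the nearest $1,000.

σ_p² = 0.67²·1.39² + 0.33²·1.88² + 2·-0.41·0.67·0.33·1.39·1.88 = 0.7784 (%²).
σ_p = √0.7784 = 0.882%.
VaR = 1.282 × 0.882% = 1.131%; on $40,000,000 that is $452,400.

$452,000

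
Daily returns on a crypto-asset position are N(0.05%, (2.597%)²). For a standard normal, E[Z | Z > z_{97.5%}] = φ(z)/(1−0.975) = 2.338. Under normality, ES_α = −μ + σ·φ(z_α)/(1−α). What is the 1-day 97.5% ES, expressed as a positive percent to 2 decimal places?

ES = −(0.05%) + 2.597% × 2.338 = 6.022%.

6.02%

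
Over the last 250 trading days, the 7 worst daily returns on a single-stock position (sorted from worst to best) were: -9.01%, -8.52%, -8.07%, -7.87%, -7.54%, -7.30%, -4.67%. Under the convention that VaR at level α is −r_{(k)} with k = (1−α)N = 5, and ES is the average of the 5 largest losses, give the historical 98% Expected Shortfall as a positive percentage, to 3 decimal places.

8.202%

The 5 worst returns sum to -41.01%.
ES = −(-41.01%) / 5 = 8.202%.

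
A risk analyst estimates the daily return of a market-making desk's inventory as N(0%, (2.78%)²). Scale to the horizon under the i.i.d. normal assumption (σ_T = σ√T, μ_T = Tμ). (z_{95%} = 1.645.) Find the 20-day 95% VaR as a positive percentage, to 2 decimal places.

σ_{20d} = 2.78% × √20 = 12.433%.
VaR = 1.645 × 12.433% = 20.452%.

20.45%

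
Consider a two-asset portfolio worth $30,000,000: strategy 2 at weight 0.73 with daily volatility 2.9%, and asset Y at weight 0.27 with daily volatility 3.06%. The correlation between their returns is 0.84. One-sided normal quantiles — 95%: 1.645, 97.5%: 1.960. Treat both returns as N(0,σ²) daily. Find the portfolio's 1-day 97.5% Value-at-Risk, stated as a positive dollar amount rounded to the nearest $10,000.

σ_p² = 0.73²·2.9² + 0.27²·3.06² + 2·0.84·0.73·0.27·2.9·3.06 = 8.1027 (%²).
σ_p = √8.1027 = 2.847%.
VaR = 1.960 × 2.847% = 5.580%; on $30,000,000 that is $1,674,000.

$1,670,000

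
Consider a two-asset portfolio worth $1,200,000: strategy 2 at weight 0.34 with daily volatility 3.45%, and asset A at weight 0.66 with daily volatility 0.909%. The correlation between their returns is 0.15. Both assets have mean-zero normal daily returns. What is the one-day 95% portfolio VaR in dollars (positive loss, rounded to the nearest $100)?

σ_p² = 0.34²·3.45² + 0.66²·0.909² + 2·0.15·0.34·0.66·3.45·0.909 = 1.9470 (%²).
σ_p = √1.9470 = 1.395%.
At 95%, z = 1.645.
VaR = 1.645 × 1.395% = 2.295%; on $1,200,000 that is $27,540.

$27,500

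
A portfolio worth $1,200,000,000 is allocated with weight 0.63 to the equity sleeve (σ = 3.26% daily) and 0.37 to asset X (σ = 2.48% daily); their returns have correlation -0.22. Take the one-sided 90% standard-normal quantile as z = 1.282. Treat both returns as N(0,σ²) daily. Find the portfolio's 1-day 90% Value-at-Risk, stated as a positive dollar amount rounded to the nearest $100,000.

$31,600,000

σ_p² = 0.63²·3.26² + 0.37²·2.48² + 2·-0.22·0.63·0.37·3.26·2.48 = 4.2309 (%²).
σ_p = √4.2309 = 2.057%.
VaR = 1.282 × 2.057% = 2.637%; on $1,200,000,000 that is $31,644,000.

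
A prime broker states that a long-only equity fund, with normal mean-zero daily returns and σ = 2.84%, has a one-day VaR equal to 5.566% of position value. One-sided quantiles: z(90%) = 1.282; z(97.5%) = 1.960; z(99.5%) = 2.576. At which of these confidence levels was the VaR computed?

97.5%

Implied z = VaR/σ = 5.566 / 2.84 = 1.960.
This matches z(97.5%) = 1.960.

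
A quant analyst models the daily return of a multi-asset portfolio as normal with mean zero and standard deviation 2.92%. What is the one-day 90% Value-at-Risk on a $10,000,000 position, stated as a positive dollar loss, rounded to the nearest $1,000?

At 90% one-sided, z = 1.282.
VaR = z·σ = 1.282 × 2.92% = 3.743%.
On $10,000,000: 0.03743 × $10,000,000 = $374,300.

$374,000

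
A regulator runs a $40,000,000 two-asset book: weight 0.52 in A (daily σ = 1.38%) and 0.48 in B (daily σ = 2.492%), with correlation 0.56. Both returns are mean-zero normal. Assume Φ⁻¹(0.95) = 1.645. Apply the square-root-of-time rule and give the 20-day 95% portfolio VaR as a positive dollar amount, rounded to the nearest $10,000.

$5,020,000

σ_p = √(0.52²·1.38² + 0.48²·2.492² + 2·0.56·0.52·0.48·1.38·2.492) = 1.705%.
σ_{20d} = 1.705% × √20 = 7.625%.
VaR = 1.645 × 7.625% = 12.543%; on $40,000,000 that is $5,017,200.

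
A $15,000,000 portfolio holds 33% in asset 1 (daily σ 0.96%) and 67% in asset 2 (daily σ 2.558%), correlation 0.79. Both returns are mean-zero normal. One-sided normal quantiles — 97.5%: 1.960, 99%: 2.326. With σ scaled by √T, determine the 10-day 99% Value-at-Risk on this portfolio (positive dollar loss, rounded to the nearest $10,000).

σ_p = √(0.33²·0.96² + 0.67²·2.558² + 2·0.79·0.33·0.67·0.96·2.558) = 1.974%.
σ_{10d} = 1.974% × √10 = 6.242%.
VaR = 2.326 × 6.242% = 14.519%; on $15,000,000 that is $2,177,850.

$2,180,000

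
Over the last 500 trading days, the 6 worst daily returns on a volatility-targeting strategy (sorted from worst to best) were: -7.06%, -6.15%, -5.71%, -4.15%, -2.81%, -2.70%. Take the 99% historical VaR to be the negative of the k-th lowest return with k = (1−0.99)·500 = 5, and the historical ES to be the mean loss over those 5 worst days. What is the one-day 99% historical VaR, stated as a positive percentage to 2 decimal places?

2.81%

k = 5; the 5th lowest return is -2.81%, so VaR = 2.81%.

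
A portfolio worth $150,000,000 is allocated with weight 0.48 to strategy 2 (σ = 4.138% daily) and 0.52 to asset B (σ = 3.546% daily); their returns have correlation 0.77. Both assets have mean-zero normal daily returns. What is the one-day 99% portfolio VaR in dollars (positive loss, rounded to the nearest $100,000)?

σ_p² = 0.48²·4.138² + 0.52²·3.546² + 2·0.77·0.48·0.52·4.138·3.546 = 12.9854 (%²).
σ_p = √12.9854 = 3.604%.
At 99%, z = 2.326.
VaR = 2.326 × 3.604% = 8.383%; on $150,000,000 that is $12,574,500.

$12,600,000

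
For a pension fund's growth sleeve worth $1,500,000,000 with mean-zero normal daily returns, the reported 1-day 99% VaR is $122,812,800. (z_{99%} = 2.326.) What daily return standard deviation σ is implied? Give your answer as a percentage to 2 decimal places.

VaR as a fraction: $122,812,800 / $1,500,000,000 = 8.188%.
σ = VaR / z = 8.188% / 2.326 = 3.520%.

3.52%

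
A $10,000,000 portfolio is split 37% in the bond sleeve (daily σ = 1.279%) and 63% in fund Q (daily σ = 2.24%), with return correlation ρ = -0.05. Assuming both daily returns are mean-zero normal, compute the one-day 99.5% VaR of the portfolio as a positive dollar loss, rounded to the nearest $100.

σ_p² = 0.37²·1.279² + 0.63²·2.24² + 2·-0.05·0.37·0.63·1.279·2.24 = 2.1486 (%²).
σ_p = √2.1486 = 1.466%.
At 99.5%, z = 2.576.
VaR = 2.576 × 1.466% = 3.776%; on $10,000,000 that is $377,600.

$377,600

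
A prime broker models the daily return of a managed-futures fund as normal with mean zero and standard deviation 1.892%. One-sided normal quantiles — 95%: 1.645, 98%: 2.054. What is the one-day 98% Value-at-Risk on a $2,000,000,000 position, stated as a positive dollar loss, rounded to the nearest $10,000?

VaR = z·σ = 2.054 × 1.892% = 3.886%.
On $2,000,000,000: 0.03886 × $2,000,000,000 = $77,720,000.

$77,720,000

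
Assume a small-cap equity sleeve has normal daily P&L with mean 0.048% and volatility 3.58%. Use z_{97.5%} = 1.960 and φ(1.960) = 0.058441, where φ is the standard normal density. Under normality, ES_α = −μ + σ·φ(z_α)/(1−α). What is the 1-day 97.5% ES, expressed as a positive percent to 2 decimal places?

Tail multiplier: φ(z)/(1−α) = 0.058441 / 0.025 = 2.338.
ES = −(0.048%) + 3.58% × 2.338 = 8.322%.

8.32%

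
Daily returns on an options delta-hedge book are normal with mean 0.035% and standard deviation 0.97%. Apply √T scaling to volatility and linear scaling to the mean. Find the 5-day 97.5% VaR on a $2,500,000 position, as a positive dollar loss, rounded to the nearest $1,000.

$102,000

At 97.5%, z = 1.960.
σ_{5d} = 0.97% × √5 = 2.169%; μ_{5d} = 5 × 0.035% = 0.175%.
VaR = −(0.175%) + 1.960 × 2.169% = 4.076%.
On $2,500,000: 0.04076 × $2,500,000 = $101,900.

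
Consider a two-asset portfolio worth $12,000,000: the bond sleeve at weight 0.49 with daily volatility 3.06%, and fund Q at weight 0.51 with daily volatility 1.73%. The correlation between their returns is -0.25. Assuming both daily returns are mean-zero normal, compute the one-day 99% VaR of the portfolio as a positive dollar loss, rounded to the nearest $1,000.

$429,000

σ_p² = 0.49²·3.06² + 0.51²·1.73² + 2·-0.25·0.49·0.51·3.06·1.73 = 2.3652 (%²).
σ_p = √2.3652 = 1.538%.
At 99%, z = 2.326.
VaR = 2.326 × 1.538% = 3.577%; on $12,000,000 that is $429,240.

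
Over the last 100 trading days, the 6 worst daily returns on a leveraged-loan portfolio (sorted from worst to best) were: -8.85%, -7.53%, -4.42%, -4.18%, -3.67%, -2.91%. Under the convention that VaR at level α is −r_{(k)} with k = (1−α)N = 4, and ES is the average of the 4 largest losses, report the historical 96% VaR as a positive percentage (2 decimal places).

4.18%

k = 4; the 4th lowest return is -4.18%, so VaR = 4.18%.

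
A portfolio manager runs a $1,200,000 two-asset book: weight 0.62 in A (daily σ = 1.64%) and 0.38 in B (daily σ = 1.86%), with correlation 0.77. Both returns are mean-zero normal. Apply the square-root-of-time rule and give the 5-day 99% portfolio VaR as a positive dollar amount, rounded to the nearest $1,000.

$101,000

σ_p = √(0.62²·1.64² + 0.38²·1.86² + 2·0.77·0.62·0.38·1.64·1.86) = 1.625%.
σ_{5d} = 1.625% × √5 = 3.634%.
z(99%) = 2.326.
VaR = 2.326 × 3.634% = 8.453%; on $1,200,000 that is $101,436.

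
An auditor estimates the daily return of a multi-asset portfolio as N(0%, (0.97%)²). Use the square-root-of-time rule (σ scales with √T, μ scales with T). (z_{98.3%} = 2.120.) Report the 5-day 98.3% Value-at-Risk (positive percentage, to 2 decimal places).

4.60%

σ_{5d} = 0.97% × √5 = 2.169%.
VaR = 2.120 × 2.169% = 4.598%.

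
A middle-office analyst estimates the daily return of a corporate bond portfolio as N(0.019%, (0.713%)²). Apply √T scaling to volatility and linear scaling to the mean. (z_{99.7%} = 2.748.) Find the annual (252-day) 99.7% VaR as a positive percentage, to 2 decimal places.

σ_{252d} = 0.713% × √252 = 11.319%; μ_{252d} = 252 × 0.019% = 4.788%.
VaR = −(4.788%) + 2.748 × 11.319% = 26.317%.

26.32%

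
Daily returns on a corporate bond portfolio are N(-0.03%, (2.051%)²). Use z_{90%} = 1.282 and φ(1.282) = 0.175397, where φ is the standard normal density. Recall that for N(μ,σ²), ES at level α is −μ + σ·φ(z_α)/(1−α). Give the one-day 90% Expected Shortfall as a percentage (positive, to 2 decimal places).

3.63%

Tail multiplier: φ(z)/(1−α) = 0.175397 / 0.1 = 1.754.
ES = −(-0.03%) + 2.051% × 1.754 = 3.627%.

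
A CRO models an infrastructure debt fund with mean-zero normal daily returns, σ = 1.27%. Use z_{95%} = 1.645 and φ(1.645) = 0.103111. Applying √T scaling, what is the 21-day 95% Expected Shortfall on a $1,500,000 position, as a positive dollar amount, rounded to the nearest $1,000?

$180,000

σ_{21d} = 1.27% × √21 = 5.820%.
ES multiplier = φ(z)/(1−α) = 0.103111/0.05 = 2.062.
ES = 5.820% × 2.062 = 12.001%; on $1,500,000: $180,015.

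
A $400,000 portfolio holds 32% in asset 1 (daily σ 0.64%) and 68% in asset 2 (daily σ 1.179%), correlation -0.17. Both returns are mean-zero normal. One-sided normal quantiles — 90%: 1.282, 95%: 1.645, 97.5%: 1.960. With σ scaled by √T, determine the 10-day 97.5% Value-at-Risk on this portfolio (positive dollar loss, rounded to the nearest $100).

σ_p = √(0.32²·0.64² + 0.68²·1.179² + 2·-0.17·0.32·0.68·0.64·1.179) = 0.793%.
σ_{10d} = 0.793% × √10 = 2.508%.
VaR = 1.960 × 2.508% = 4.916%; on $400,000 that is $19,664.

$19,700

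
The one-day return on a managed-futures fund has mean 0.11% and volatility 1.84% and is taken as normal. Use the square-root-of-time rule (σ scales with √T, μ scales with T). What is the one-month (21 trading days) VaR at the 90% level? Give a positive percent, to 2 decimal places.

8.50%

At 90%, z = 1.282.
σ_{21d} = 1.84% × √21 = 8.432%; μ_{21d} = 21 × 0.11% = 2.310%.
VaR = −(2.310%) + 1.282 × 8.432% = 8.500%.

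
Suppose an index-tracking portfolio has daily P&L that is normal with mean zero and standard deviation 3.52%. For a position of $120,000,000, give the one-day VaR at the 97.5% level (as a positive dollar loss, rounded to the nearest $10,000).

At 97.5% one-sided, z = 1.960.
VaR = z·σ = 1.960 × 3.52% = 6.899%.
On $120,000,000: 0.06899 × $120,000,000 = $8,278,800.

$8,280,000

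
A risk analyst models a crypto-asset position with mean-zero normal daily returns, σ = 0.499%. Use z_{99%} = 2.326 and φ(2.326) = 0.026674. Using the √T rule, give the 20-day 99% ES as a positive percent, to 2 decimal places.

5.95%

σ_{20d} = 0.499% × √20 = 2.232%.
ES multiplier = φ(z)/(1−α) = 0.026674/0.01 = 2.667.
ES = 2.232% × 2.667 = 5.953%.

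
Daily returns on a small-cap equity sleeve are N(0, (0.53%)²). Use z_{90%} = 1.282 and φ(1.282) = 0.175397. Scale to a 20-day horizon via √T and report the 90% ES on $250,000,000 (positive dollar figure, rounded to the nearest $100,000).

$10,400,000

σ_{20d} = 0.53% × √20 = 2.370%.
ES multiplier = φ(z)/(1−α) = 0.175397/0.1 = 1.754.
ES = 2.370% × 1.754 = 4.157%; on $250,000,000: $10,392,500.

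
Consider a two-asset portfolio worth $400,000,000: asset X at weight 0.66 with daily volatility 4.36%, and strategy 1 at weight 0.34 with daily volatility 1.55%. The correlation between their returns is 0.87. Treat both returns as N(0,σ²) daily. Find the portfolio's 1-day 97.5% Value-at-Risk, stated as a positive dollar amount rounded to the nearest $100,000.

$26,200,000

σ_p² = 0.66²·4.36² + 0.34²·1.55² + 2·0.87·0.66·0.34·4.36·1.55 = 11.1970 (%²).
σ_p = √11.1970 = 3.346%.
At 97.5%, z = 1.960.
VaR = 1.960 × 3.346% = 6.558%; on $400,000,000 that is $26,232,000.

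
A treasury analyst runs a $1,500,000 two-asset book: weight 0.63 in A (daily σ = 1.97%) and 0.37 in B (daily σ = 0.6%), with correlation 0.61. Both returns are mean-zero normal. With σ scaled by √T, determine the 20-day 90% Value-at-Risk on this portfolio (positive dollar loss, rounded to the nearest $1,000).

σ_p = √(0.63²·1.97² + 0.37²·0.6² + 2·0.61·0.63·0.37·1.97·0.6) = 1.388%.
σ_{20d} = 1.388% × √20 = 6.207%.
z(90%) = 1.282.
VaR = 1.282 × 6.207% = 7.957%; on $1,500,000 that is $119,355.

$119,000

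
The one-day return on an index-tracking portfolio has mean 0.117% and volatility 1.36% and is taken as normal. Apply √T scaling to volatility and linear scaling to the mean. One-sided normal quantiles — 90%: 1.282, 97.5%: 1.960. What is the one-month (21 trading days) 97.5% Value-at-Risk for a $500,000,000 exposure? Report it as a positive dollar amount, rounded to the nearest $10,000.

$48,790,000

σ_{21d} = 1.36% × √21 = 6.232%; μ_{21d} = 21 × 0.117% = 2.457%.
VaR = −(2.457%) + 1.960 × 6.232% = 9.758%.
On $500,000,000: 0.09758 × $500,000,000 = $48,790,000.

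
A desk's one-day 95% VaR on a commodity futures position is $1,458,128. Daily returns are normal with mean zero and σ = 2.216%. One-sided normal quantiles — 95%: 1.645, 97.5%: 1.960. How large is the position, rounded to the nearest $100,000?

VaR as a fraction of value: z·σ = 1.645 × 2.216% = 3.64532%.
Position = $1,458,128 / 0.0364532 = $40,000,000.

$40,000,000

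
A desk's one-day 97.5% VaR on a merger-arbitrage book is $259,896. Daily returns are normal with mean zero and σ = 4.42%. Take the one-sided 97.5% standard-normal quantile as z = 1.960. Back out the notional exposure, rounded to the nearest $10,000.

VaR as a fraction of value: z·σ = 1.960 × 4.42% = 8.6632%.
Position = $259,896 / 0.086632 = $3,000,000.

$3,000,000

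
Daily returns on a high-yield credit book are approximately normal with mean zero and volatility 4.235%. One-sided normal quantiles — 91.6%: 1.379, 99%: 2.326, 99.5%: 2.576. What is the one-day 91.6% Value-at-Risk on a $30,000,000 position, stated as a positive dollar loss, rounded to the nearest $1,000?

VaR = z·σ = 1.379 × 4.235% = 5.840%.
On $30,000,000: 0.05840 × $30,000,000 = $1,752,000.

$1,752,000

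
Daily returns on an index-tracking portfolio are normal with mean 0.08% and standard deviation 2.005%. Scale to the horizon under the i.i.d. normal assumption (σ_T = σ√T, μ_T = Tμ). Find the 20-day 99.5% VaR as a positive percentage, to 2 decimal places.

At 99.5%, z = 2.576.
σ_{20d} = 2.005% × √20 = 8.967%; μ_{20d} = 20 × 0.08% = 1.600%.
VaR = −(1.600%) + 2.576 × 8.967% = 21.499%.

21.50%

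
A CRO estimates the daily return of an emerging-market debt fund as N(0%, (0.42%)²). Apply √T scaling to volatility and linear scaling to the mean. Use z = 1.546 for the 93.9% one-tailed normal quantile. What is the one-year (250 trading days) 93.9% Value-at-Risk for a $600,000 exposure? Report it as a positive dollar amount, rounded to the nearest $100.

σ_{250d} = 0.42% × √250 = 6.641%.
VaR = 1.546 × 6.641% = 10.267%.
On $600,000: 0.10267 × $600,000 = $61,602.

$61,600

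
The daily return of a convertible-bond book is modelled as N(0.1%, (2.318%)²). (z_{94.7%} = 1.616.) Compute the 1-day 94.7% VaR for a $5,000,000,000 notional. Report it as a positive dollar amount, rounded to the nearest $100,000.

VaR = −μ + z·σ = −(0.1%) + 1.616 × 2.318% = 3.646%.
On $5,000,000,000: 0.03646 × $5,000,000,000 = $182,300,000.

$182,300,000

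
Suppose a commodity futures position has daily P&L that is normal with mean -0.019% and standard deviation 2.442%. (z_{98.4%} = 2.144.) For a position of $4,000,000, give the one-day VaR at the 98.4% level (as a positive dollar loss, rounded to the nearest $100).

VaR = −μ + z·σ = −(-0.019%) + 2.144 × 2.442% = 5.255%.
On $4,000,000: 0.05255 × $4,000,000 = $210,200.

$210,200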